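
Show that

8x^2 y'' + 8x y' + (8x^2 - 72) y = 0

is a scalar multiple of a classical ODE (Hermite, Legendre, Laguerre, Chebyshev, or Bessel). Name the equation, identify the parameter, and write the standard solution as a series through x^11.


All three coefficients share the factor 8; dividing through by 8 gives  x^2 y'' + x y' + (x^2 - 9) y = 0.
This matches the Bessel equation x^2 y'' + x y' + (x^2 - nu^2) y = 0 with nu^2 = 9, so nu = 3; the solution bounded at x = 0 is J_3(x).
Frobenius at x = 0: indicial roots ±nu; for r = nu the recurrence k(k + 2nu) c_k = -c_{k-2} gives the standard series J_nu(x) = sum_{k>=0} (-1)^k / (k! (k+nu)!) (x/2)^(2k+nu). Evaluate the first 5 terms:
  k = 0: (-1)^0 / (0! * 3! * 2^3) x^3 = 1/(1*6*8) x^3 = (1/48) x^3
  k = 1: (-1)^1 / (1! * 4! * 2^5) x^5 = -1/(1*24*32) x^5 = (-1/768) x^5
  k = 2: (-1)^2 / (2! * 5! * 2^7) x^7 = 1/(2*120*128) x^7 = (1/30720) x^7
  k = 3: (-1)^3 / (3! * 6! * 2^9) x^9 = -1/(6*720*512) x^9 = (-1/2211840) x^9
  k = 4: (-1)^4 / (4! * 7! * 2^11) x^11 = 1/(24*5040*2048) x^11 = (1/247726080) x^11
Hence J_3(x) = x^11/247726080 - x^9/2211840 + x^7/30720 - x^5/768 + x^3/48 + ....

J_3(x); series = x^11/247726080 - x^9/2211840 + x^7/30720 - x^5/768 + x^3/48


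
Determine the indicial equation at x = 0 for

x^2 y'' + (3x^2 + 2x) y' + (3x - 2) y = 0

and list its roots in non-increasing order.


Divide by x^2 to reach normal form y'' + P_1(x) y' + P_2(x) y = 0 with P_1(x) = 3 + 2/x and P_2(x) = 3/x - 2/x^2.
x = 0 is a singular point because the y'-coefficient 3 + 2/x has a pole at x = 0 and the y-coefficient 3/x - 2/x^2 has a pole at x = 0.
It is a regular singular point because x P_1(x) = p(x) = 3x + 2 and x^2 P_2(x) = q(x) = 3x - 2 are polynomials, hence analytic at x = 0.
p(0) = 2,  q(0) = -2.
Indicial equation: r(r-1) + p(0) r + q(0) = 0, i.e. r^2 + (p(0) - 1) r + q(0) = 0, i.e. r^2 + 1 r - 2 = 0.
Discriminant: (1)^2 - 4(-2) = 9, so r = (-1 ± 3)/2.
Solving: r_1 = 1, r_2 = -2.

indicial: r^2 + 1 r - 2 = 0; roots r_1 = 1, r_2 = -2


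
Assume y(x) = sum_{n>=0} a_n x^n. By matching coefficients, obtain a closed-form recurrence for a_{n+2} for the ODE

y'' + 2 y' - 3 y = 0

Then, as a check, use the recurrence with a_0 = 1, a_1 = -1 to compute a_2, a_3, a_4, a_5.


Substitute y = sum_n a_n x^n.
y''(x) has coefficient (n+2)(n+1) a_{n+2} at x^n;
2 y'(x) has coefficient 2 (n+1) a_{n+1} at x^n;
-3 y(x) has coefficient -3 a_n at x^n.
Matching x^n: (n+2)(n+1) a_{n+2} + 2 (n+1) a_{n+1} - 3 a_n = 0.
Thus a_{n+2} = [-2 (n+1) a_{n+1} + 3 a_n] / ((n+1)(n+2)).

Check with a_0 = 1, a_1 = -1 (apply the recurrence for n = 0, 1, 2, 3): a_0 = 1, a_1 = -1, a_2 = 5/2, a_3 = -13/6, a_4 = 41/24, a_5 = -121/120.

a_(n+2) = [-2 (n+1) a_(n+1) + 3 a_n] / ((n+1)(n+2)); check: a_0 = 1, a_1 = -1, a_2 = 5/2, a_3 = -13/6, a_4 = 41/24, a_5 = -121/120


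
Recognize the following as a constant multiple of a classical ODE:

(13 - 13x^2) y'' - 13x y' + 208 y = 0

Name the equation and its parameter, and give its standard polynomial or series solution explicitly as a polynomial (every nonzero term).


All three coefficients share the factor 13; dividing through by 13 gives  (1 - x^2) y'' - x y' + 16 y = 0.
This matches the Chebyshev equation (1 - x^2) y'' - x y' + n^2 y = 0 (note the -x y' term, not -2x y') with n^2 = 16, so n = 4; the polynomial solution is T_4(x).
With y = sum_k a_k x^k, matching x^k gives (k+2)(k+1) a_{k+2} = (k^2 - n^2) a_k = (k - 4)(k + 4) a_k. The right side vanishes at k = 4, so the series with the parity of 4 terminates at degree 4.
Standard normalization: leading coefficient of T_n is 2^(n-1), so a_4 = 2^3 = 8. Work downward with a_k = (k+1)(k+2) a_{k+2} / ((k - 4)(k + 4)):
  a_2 = (3)(4)(8) / ((2 - 4)(2 + 4)) = 96/(-12) = -8
  a_0 = (1)(2)(-8) / ((0 - 4)(0 + 4)) = -16/(-16) = 1
Hence T_4(x) = 8 x^4 - 8 x^2 + 1.

T_4(x); series = 8 x^4 - 8 x^2 + 1


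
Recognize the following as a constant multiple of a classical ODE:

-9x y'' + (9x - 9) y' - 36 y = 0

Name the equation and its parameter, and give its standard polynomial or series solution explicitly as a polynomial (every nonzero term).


All three coefficients share the factor -9; dividing through by -9 gives  x y'' + (1 - x) y' + 4 y = 0.
This matches the Laguerre equation x y'' + (1 - x) y' + n y = 0 with n = 4; the polynomial solution is L_4(x).
With y = sum_k a_k x^k, matching x^k gives (k+1)k a_{k+1} + (k+1) a_{k+1} - k a_k + n a_k = 0, i.e. (k+1)^2 a_{k+1} = (k - n) a_k = (k - 4) a_k. The right side vanishes at k = 4, so the series terminates at degree 4.
Standard normalization L_n(0) = 1 gives a_0 = 1. Work upward with a_{k+1} = (k - 4) a_k / (k+1)^2:
  a_1 = (0 - 4)(1) / 1^2 = -4/1 = -4
  a_2 = (1 - 4)(-4) / 2^2 = 12/4 = 3
  a_3 = (2 - 4)(3) / 3^2 = -6/9 = -2/3
  a_4 = (3 - 4)(-2/3) / 4^2 = (2/3)/16 = 1/24
Hence L_4(x) = x^4/24 - 2 x^3/3 + 3 x^2 - 4 x + 1.

L_4(x); series = x^4/24 - 2 x^3/3 + 3 x^2 - 4 x + 1


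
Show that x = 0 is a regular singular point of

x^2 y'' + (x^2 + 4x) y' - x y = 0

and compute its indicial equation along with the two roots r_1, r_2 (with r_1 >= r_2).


Divide by x^2 to reach normal form y'' + P_1(x) y' + P_2(x) y = 0 with P_1(x) = 1 + 4/x and P_2(x) = -1/x.
x = 0 is a singular point because the y'-coefficient 1 + 4/x has a pole at x = 0 and the y-coefficient -1/x has a pole at x = 0.
It is a regular singular point because x P_1(x) = p(x) = x + 4 and x^2 P_2(x) = q(x) = -x are polynomials, hence analytic at x = 0.
p(0) = 4,  q(0) = 0.
Indicial equation: r(r-1) + p(0) r + q(0) = 0, i.e. r^2 + (p(0) - 1) r + q(0) = 0, i.e. r^2 + 3 r = 0.
Discriminant: (3)^2 - 4(0) = 9, so r = (-3 ± 3)/2.
Solving: r_1 = 0, r_2 = -3.

indicial: r^2 + 3 r = 0; roots r_1 = 0, r_2 = -3


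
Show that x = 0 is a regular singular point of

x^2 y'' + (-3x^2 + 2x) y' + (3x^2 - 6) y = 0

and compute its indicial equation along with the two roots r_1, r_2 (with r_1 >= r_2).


Divide by x^2 to reach normal form y'' + P_1(x) y' + P_2(x) y = 0 with P_1(x) = -3 + 2/x and P_2(x) = 3 - 6/x^2.
x = 0 is a singular point because the y'-coefficient -3 + 2/x has a pole at x = 0 and the y-coefficient 3 - 6/x^2 has a pole at x = 0.
It is a regular singular point because x P_1(x) = p(x) = 2 - 3x and x^2 P_2(x) = q(x) = 3x^2 - 6 are polynomials, hence analytic at x = 0.
p(0) = 2,  q(0) = -6.
Indicial equation: r(r-1) + p(0) r + q(0) = 0, i.e. r^2 + (p(0) - 1) r + q(0) = 0, i.e. r^2 + 1 r - 6 = 0.
Discriminant: (1)^2 - 4(-6) = 25, so r = (-1 ± 5)/2.
Solving: r_1 = 2, r_2 = -3.

indicial: r^2 + 1 r - 6 = 0; roots r_1 = 2, r_2 = -3


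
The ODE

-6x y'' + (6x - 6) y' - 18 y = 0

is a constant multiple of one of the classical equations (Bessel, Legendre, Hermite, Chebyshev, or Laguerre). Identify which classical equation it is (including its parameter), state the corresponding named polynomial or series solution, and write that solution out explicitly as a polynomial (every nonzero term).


All three coefficients share the factor -6; dividing through by -6 gives  x y'' + (1 - x) y' + 3 y = 0.
This matches the Laguerre equation x y'' + (1 - x) y' + n y = 0 with n = 3; the polynomial solution is L_3(x).
With y = sum_k a_k x^k, matching x^k gives (k+1)k a_{k+1} + (k+1) a_{k+1} - k a_k + n a_k = 0, i.e. (k+1)^2 a_{k+1} = (k - n) a_k = (k - 3) a_k. The right side vanishes at k = 3, so the series terminates at degree 3.
Standard normalization L_n(0) = 1 gives a_0 = 1. Work upward with a_{k+1} = (k - 3) a_k / (k+1)^2:
  a_1 = (0 - 3)(1) / 1^2 = -3/1 = -3
  a_2 = (1 - 3)(-3) / 2^2 = 6/4 = 3/2
  a_3 = (2 - 3)(3/2) / 3^2 = (-3/2)/9 = -1/6
Hence L_3(x) = -x^3/6 + 3 x^2/2 - 3 x + 1.

L_3(x); series = -x^3/6 + 3 x^2/2 - 3 x + 1


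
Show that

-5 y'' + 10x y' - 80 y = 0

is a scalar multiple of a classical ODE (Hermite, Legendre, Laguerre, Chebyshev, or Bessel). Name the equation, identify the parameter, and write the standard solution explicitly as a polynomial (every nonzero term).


All three coefficients share the factor -5; dividing through by -5 gives  y'' - 2x y' + 16 y = 0.
This matches the Hermite equation y'' - 2x y' + 2n y = 0 with 2n = 16, so n = 8; the polynomial solution is H_8(x).
With y = sum_k a_k x^k, matching x^k gives (k+2)(k+1) a_{k+2} = 2(k - n) a_k = 2(k - 8) a_k. The right side vanishes at k = 8, so the series with the parity of 8 terminates at degree 8.
Standard normalization: leading coefficient of H_n is 2^n, so a_8 = 2^8 = 256. Work downward with a_k = (k+1)(k+2) a_{k+2} / (2(k - n)):
  a_6 = (7)(8)(256) / (2(6 - 8)) = 14336/(-4) = -3584
  a_4 = (5)(6)(-3584) / (2(4 - 8)) = -107520/(-8) = 13440
  a_2 = (3)(4)(13440) / (2(2 - 8)) = 161280/(-12) = -13440
  a_0 = (1)(2)(-13440) / (2(0 - 8)) = -26880/(-16) = 1680
Hence H_8(x) = 256 x^8 - 3584 x^6 + 13440 x^4 - 13440 x^2 + 1680.

H_8(x); series = 256 x^8 - 3584 x^6 + 13440 x^4 - 13440 x^2 + 1680


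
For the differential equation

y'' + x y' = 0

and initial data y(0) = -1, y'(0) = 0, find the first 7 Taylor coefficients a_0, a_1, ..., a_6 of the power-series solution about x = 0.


Ansatz: y(x) = sum_{n>=0} a_n x^n, so y'(x) = sum_{n>=1} n a_n x^(n-1) and y''(x) = sum_{n>=2} n(n-1) a_n x^(n-2).
Substitute into P(x) y'' + Q(x) y' + R(x) y = 0 with P(x) = 1, Q(x) = x, R(x) = 0, and match powers of x.
Initial conditions: a_0 = -1, a_1 = 0.
Setting the coefficient of each power of x to zero and solving order by order (substituting the coefficients already found):
  x^0: 2 a_2 = 0  ->  a_2 = 0
  x^1: 6 a_3 + a_1 = 0  ->  6 a_3 = -a_1 = 0  ->  a_3 = 0
  x^2: 12 a_4 + 2 a_2 = 0  ->  12 a_4 = -2 a_2 = 0  ->  a_4 = 0
  x^3: 20 a_5 + 3 a_3 = 0  ->  20 a_5 = -3 a_3 = 0  ->  a_5 = 0
  x^4: 30 a_6 + 4 a_4 = 0  ->  30 a_6 = -4 a_4 = 0  ->  a_6 = 0
Truncated series: y(x) = -1 + O(x^7).

a_0 = -1; a_1 = 0; a_2 = 0; a_3 = 0; a_4 = 0; a_5 = 0; a_6 = 0


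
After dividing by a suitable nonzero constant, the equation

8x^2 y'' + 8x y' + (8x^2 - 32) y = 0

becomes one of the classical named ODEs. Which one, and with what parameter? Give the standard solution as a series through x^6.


All three coefficients share the factor 8; dividing through by 8 gives  x^2 y'' + x y' + (x^2 - 4) y = 0.
This matches the Bessel equation x^2 y'' + x y' + (x^2 - nu^2) y = 0 with nu^2 = 4, so nu = 2; the solution bounded at x = 0 is J_2(x).
Frobenius at x = 0: indicial roots ±nu; for r = nu the recurrence k(k + 2nu) c_k = -c_{k-2} gives the standard series J_nu(x) = sum_{k>=0} (-1)^k / (k! (k+nu)!) (x/2)^(2k+nu). Evaluate the first 3 terms:
  k = 0: (-1)^0 / (0! * 2! * 2^2) x^2 = 1/(1*2*4) x^2 = (1/8) x^2
  k = 1: (-1)^1 / (1! * 3! * 2^4) x^4 = -1/(1*6*16) x^4 = (-1/96) x^4
  k = 2: (-1)^2 / (2! * 4! * 2^6) x^6 = 1/(2*24*64) x^6 = (1/3072) x^6
Hence J_2(x) = x^6/3072 - x^4/96 + x^2/8 + ....

J_2(x); series = x^6/3072 - x^4/96 + x^2/8


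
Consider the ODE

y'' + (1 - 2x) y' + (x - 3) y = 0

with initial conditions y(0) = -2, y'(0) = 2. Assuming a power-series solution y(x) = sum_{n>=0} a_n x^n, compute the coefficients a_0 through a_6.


Ansatz: y(x) = sum_{n>=0} a_n x^n, so y'(x) = sum_{n>=1} n a_n x^(n-1) and y''(x) = sum_{n>=2} n(n-1) a_n x^(n-2).
Substitute into P(x) y'' + Q(x) y' + R(x) y = 0 with P(x) = 1, Q(x) = 1 - 2x, R(x) = x - 3, and match powers of x.
Initial conditions: a_0 = -2, a_1 = 2.
Setting the coefficient of each power of x to zero and solving order by order (substituting the coefficients already found):
  x^0: 2 a_2 + a_1 - 3 a_0 = 0  ->  2 a_2 = -a_1 + 3 a_0 = -8  ->  a_2 = -4
  x^1: 6 a_3 + 2 a_2 - 5 a_1 + a_0 = 0  ->  6 a_3 = -2 a_2 + 5 a_1 - a_0 = 20  ->  a_3 = 10/3
  x^2: 12 a_4 + 3 a_3 - 7 a_2 + a_1 = 0  ->  12 a_4 = -3 a_3 + 7 a_2 - a_1 = -40  ->  a_4 = -10/3
  x^3: 20 a_5 + 4 a_4 - 9 a_3 + a_2 = 0  ->  20 a_5 = -4 a_4 + 9 a_3 - a_2 = 142/3  ->  a_5 = 71/30
  x^4: 30 a_6 + 5 a_5 - 11 a_4 + a_3 = 0  ->  30 a_6 = -5 a_5 + 11 a_4 - a_3 = -311/6  ->  a_6 = -311/180
Truncated series: y(x) = -2 + 2 x - 4 x^2 + (10/3) x^3 - (10/3) x^4 + (71/30) x^5 - (311/180) x^6 + O(x^7).

a_0 = -2; a_1 = 2; a_2 = -4; a_3 = 10/3; a_4 = -10/3; a_5 = 71/30; a_6 = -311/180


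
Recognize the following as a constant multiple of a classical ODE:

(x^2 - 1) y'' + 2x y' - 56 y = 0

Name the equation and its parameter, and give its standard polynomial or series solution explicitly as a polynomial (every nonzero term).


All three coefficients share the factor -1; dividing through by -1 gives  (1 - x^2) y'' - 2x y' + 56 y = 0.
This matches the Legendre equation (1 - x^2) y'' - 2x y' + n(n+1) y = 0 (note the -2x y' term) with n(n+1) = 56, so n = 7; the polynomial solution is P_7(x).
With y = sum_k a_k x^k, matching x^k gives (k+2)(k+1) a_{k+2} = [k(k+1) - n(n+1)] a_k = (k - 7)(k + 8) a_k. The right side vanishes at k = 7, so the series with the parity of 7 terminates at degree 7.
Standard normalization (P_n(1) = 1): leading coefficient (2n)!/(2^n (n!)^2) = 87178291200/(128*25401600) = 429/16, so a_7 = 429/16. Work downward with a_k = (k+1)(k+2) a_{k+2} / ((k - 7)(k + 8)):
  a_5 = (6)(7)(429/16) / ((5 - 7)(5 + 8)) = (9009/8)/(-26) = -693/16
  a_3 = (4)(5)(-693/16) / ((3 - 7)(3 + 8)) = (-3465/4)/(-44) = 315/16
  a_1 = (2)(3)(315/16) / ((1 - 7)(1 + 8)) = (945/8)/(-54) = -35/16
Hence P_7(x) = 429 x^7/16 - 693 x^5/16 + 315 x^3/16 - 35 x/16.

P_7(x); series = 429 x^7/16 - 693 x^5/16 + 315 x^3/16 - 35 x/16


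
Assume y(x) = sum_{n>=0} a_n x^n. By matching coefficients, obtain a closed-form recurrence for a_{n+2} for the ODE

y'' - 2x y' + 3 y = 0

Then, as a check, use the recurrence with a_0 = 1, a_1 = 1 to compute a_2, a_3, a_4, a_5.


Substitute y = sum_n a_n x^n.
y''(x) has coefficient (n+2)(n+1) a_{n+2} at x^n;
-2 x y'(x) has coefficient -2 n a_n at x^n (shift);
3 y(x) has coefficient 3 a_n at x^n.
Matching x^n: (n+2)(n+1) a_{n+2} + (-2n + 3) a_n = 0.
Thus a_{n+2} = (2n - 3) / ((n+1)(n+2)) * a_n.

Check with a_0 = 1, a_1 = 1 (apply the recurrence for n = 0, 1, 2, 3): a_0 = 1, a_1 = 1, a_2 = -3/2, a_3 = -1/6, a_4 = -1/8, a_5 = -1/40.

a_(n+2) = (2n - 3) / ((n+1)(n+2)) * a_n; check: a_0 = 1, a_1 = 1, a_2 = -3/2, a_3 = -1/6, a_4 = -1/8, a_5 = -1/40


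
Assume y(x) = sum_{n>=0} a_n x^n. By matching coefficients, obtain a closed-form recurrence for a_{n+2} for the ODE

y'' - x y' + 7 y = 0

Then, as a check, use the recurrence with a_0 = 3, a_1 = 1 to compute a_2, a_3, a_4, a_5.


Substitute y = sum_n a_n x^n.
y''(x) has coefficient (n+2)(n+1) a_{n+2} at x^n;
-x y'(x) has coefficient -n a_n at x^n (shift);
7 y(x) has coefficient 7 a_n at x^n.
Matching x^n: (n+2)(n+1) a_{n+2} + (-n + 7) a_n = 0.
Thus a_{n+2} = (n - 7) / ((n+1)(n+2)) * a_n.

Check with a_0 = 3, a_1 = 1 (apply the recurrence for n = 0, 1, 2, 3): a_0 = 3, a_1 = 1, a_2 = -21/2, a_3 = -1, a_4 = 35/8, a_5 = 1/5.

a_(n+2) = (n - 7) / ((n+1)(n+2)) * a_n; check: a_0 = 3, a_1 = 1, a_2 = -21/2, a_3 = -1, a_4 = 35/8, a_5 = 1/5


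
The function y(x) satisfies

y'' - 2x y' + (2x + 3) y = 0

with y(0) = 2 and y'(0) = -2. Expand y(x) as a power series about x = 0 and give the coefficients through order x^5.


Ansatz: y(x) = sum_{n>=0} a_n x^n, so y'(x) = sum_{n>=1} n a_n x^(n-1) and y''(x) = sum_{n>=2} n(n-1) a_n x^(n-2).
Substitute into P(x) y'' + Q(x) y' + R(x) y = 0 with P(x) = 1, Q(x) = -2x, R(x) = 2x + 3, and match powers of x.
Initial conditions: a_0 = 2, a_1 = -2.
Setting the coefficient of each power of x to zero and solving order by order (substituting the coefficients already found):
  x^0: 2 a_2 + 3 a_0 = 0  ->  2 a_2 = -3 a_0 = -6  ->  a_2 = -3
  x^1: 6 a_3 + a_1 + 2 a_0 = 0  ->  6 a_3 = -a_1 - 2 a_0 = -2  ->  a_3 = -1/3
  x^2: 12 a_4 - a_2 + 2 a_1 = 0  ->  12 a_4 = a_2 - 2 a_1 = 1  ->  a_4 = 1/12
  x^3: 20 a_5 - 3 a_3 + 2 a_2 = 0  ->  20 a_5 = 3 a_3 - 2 a_2 = 5  ->  a_5 = 1/4
Truncated series: y(x) = 2 - 2 x - 3 x^2 - (1/3) x^3 + (1/12) x^4 + (1/4) x^5 + O(x^6).

a_0 = 2; a_1 = -2; a_2 = -3; a_3 = -1/3; a_4 = 1/12; a_5 = 1/4


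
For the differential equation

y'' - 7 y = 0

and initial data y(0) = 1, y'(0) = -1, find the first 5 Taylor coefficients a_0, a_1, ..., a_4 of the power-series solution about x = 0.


Ansatz: y(x) = sum_{n>=0} a_n x^n, so y'(x) = sum_{n>=1} n a_n x^(n-1) and y''(x) = sum_{n>=2} n(n-1) a_n x^(n-2).
Substitute into P(x) y'' + Q(x) y' + R(x) y = 0 with P(x) = 1, Q(x) = 0, R(x) = -7, and match powers of x.
Initial conditions: a_0 = 1, a_1 = -1.
Setting the coefficient of each power of x to zero and solving order by order (substituting the coefficients already found):
  x^0: 2 a_2 - 7 a_0 = 0  ->  2 a_2 = 7 a_0 = 7  ->  a_2 = 7/2
  x^1: 6 a_3 - 7 a_1 = 0  ->  6 a_3 = 7 a_1 = -7  ->  a_3 = -7/6
  x^2: 12 a_4 - 7 a_2 = 0  ->  12 a_4 = 7 a_2 = 49/2  ->  a_4 = 49/24
Truncated series: y(x) = 1 - x + (7/2) x^2 - (7/6) x^3 + (49/24) x^4 + O(x^5).

a_0 = 1; a_1 = -1; a_2 = 7/2; a_3 = -7/6; a_4 = 49/24


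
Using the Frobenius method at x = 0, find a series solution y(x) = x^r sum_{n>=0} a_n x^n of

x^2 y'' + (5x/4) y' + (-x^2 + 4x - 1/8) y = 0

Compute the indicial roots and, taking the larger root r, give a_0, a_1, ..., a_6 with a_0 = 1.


Write in Frobenius form y'' + (p(x)/x) y' + (q(x)/x^2) y = 0:
  p(x) = 5/4,  q(x) = -x^2 + 4x - 1/8.
Indicial equation: r(r-1) + (5/4) r + (-1/8) = 0 -> roots r_1 = 1/4, r_2 = -1/2.
Take r = r_1 = 1/4. Let y(x) = x^r sum_{n>=0} a_n x^n with a_0 = 1.
Substitute y = x^r sum a_n x^n and match x^{r+n}. The recurrence is
  D(n) a_n + 4 a_{n-1} - 1 a_{n-2} = 0,  where D(n) = (r+n)(r+n-1) + (5/4)(r+n) + (-1/8).
  a_n = [-4 a_{n-1} + 1 a_{n-2}] / D(n).
Since the indicial polynomial factors as (r - r_1)(r - r_2), D(n) = (r_1 + n - r_1)(r_1 + n - r_2) = n(n + 3/4).
Evaluating step by step (a_0 = 1):
  n = 1: D(1) = 1(1 + 3/4) = 7/4; numerator = -4(1) = -4; a_1 = (-4)/(7/4) = -16/7
  n = 2: D(2) = 2(2 + 3/4) = 11/2; numerator = -4(-16/7) + 1(1) = 71/7; a_2 = (71/7)/(11/2) = 142/77
  n = 3: D(3) = 3(3 + 3/4) = 45/4; numerator = -4(142/77) + 1(-16/7) = -744/77; a_3 = (-744/77)/(45/4) = -992/1155
  n = 4: D(4) = 4(4 + 3/4) = 19; numerator = -4(-992/1155) + 1(142/77) = 6098/1155; a_4 = (6098/1155)/(19) = 6098/21945
  n = 5: D(5) = 5(5 + 3/4) = 115/4; numerator = -4(6098/21945) + 1(-992/1155) = -8648/4389; a_5 = (-8648/4389)/(115/4) = -1504/21945
  n = 6: D(6) = 6(6 + 3/4) = 81/2; numerator = -4(-1504/21945) + 1(6098/21945) = 4038/7315; a_6 = (4038/7315)/(81/2) = 2692/197505

r = 1/4; a_0 = 1; a_1 = -16/7; a_2 = 142/77; a_3 = -992/1155; a_4 = 6098/21945; a_5 = -1504/21945; a_6 = 2692/197505


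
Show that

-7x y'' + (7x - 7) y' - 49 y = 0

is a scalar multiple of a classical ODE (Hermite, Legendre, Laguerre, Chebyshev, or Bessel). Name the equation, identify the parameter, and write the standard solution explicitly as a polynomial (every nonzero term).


All three coefficients share the factor -7; dividing through by -7 gives  x y'' + (1 - x) y' + 7 y = 0.
This matches the Laguerre equation x y'' + (1 - x) y' + n y = 0 with n = 7; the polynomial solution is L_7(x).
With y = sum_k a_k x^k, matching x^k gives (k+1)k a_{k+1} + (k+1) a_{k+1} - k a_k + n a_k = 0, i.e. (k+1)^2 a_{k+1} = (k - n) a_k = (k - 7) a_k. The right side vanishes at k = 7, so the series terminates at degree 7.
Standard normalization L_n(0) = 1 gives a_0 = 1. Work upward with a_{k+1} = (k - 7) a_k / (k+1)^2:
  a_1 = (0 - 7)(1) / 1^2 = -7/1 = -7
  a_2 = (1 - 7)(-7) / 2^2 = 42/4 = 21/2
  a_3 = (2 - 7)(21/2) / 3^2 = (-105/2)/9 = -35/6
  a_4 = (3 - 7)(-35/6) / 4^2 = (70/3)/16 = 35/24
  a_5 = (4 - 7)(35/24) / 5^2 = (-35/8)/25 = -7/40
  a_6 = (5 - 7)(-7/40) / 6^2 = (7/20)/36 = 7/720
  a_7 = (6 - 7)(7/720) / 7^2 = (-7/720)/49 = -1/5040
Hence L_7(x) = -x^7/5040 + 7 x^6/720 - 7 x^5/40 + 35 x^4/24 - 35 x^3/6 + 21 x^2/2 - 7 x + 1.

L_7(x); series = -x^7/5040 + 7 x^6/720 - 7 x^5/40 + 35 x^4/24 - 35 x^3/6 + 21 x^2/2 - 7 x + 1


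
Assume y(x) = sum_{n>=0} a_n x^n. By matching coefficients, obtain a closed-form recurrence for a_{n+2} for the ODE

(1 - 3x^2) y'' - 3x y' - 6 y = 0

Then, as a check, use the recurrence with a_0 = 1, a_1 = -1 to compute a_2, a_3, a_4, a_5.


Substitute y = sum_n a_n x^n.
(1 - 3 x^2) y'' contributes (n+2)(n+1) a_{n+2} - 3 n(n-1) a_n at x^n.
-3 x y'(x) contributes -3 n a_n at x^n.
-6 y(x) contributes -6 a_n at x^n.
Matching x^n: (n+2)(n+1) a_{n+2} + (-3 n(n-1) - 3 n - 6) a_n = 0.
Thus a_{n+2} = (3 n(n-1) + 3 n + 6) / ((n+1)(n+2)) * a_n.

Check with a_0 = 1, a_1 = -1 (apply the recurrence for n = 0, 1, 2, 3): a_0 = 1, a_1 = -1, a_2 = 3, a_3 = -3/2, a_4 = 9/2, a_5 = -99/40.

a_(n+2) = (3 n(n-1) + 3 n + 6) / ((n+1)(n+2)) * a_n; check: a_0 = 1, a_1 = -1, a_2 = 3, a_3 = -3/2, a_4 = 9/2, a_5 = -99/40


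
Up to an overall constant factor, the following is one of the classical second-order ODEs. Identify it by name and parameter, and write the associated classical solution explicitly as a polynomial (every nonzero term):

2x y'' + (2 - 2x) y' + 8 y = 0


All three coefficients share the factor 2; dividing through by 2 gives  x y'' + (1 - x) y' + 4 y = 0.
This matches the Laguerre equation x y'' + (1 - x) y' + n y = 0 with n = 4; the polynomial solution is L_4(x).
With y = sum_k a_k x^k, matching x^k gives (k+1)k a_{k+1} + (k+1) a_{k+1} - k a_k + n a_k = 0, i.e. (k+1)^2 a_{k+1} = (k - n) a_k = (k - 4) a_k. The right side vanishes at k = 4, so the series terminates at degree 4.
Standard normalization L_n(0) = 1 gives a_0 = 1. Work upward with a_{k+1} = (k - 4) a_k / (k+1)^2:
  a_1 = (0 - 4)(1) / 1^2 = -4/1 = -4
  a_2 = (1 - 4)(-4) / 2^2 = 12/4 = 3
  a_3 = (2 - 4)(3) / 3^2 = -6/9 = -2/3
  a_4 = (3 - 4)(-2/3) / 4^2 = (2/3)/16 = 1/24
Hence L_4(x) = x^4/24 - 2 x^3/3 + 3 x^2 - 4 x + 1.

L_4(x); series = x^4/24 - 2 x^3/3 + 3 x^2 - 4 x + 1


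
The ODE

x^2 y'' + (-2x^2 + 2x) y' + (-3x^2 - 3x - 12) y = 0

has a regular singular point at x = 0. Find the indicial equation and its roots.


Divide by x^2 to reach normal form y'' + P_1(x) y' + P_2(x) y = 0 with P_1(x) = -2 + 2/x and P_2(x) = -3 - 3/x - 12/x^2.
x = 0 is a singular point because the y'-coefficient -2 + 2/x has a pole at x = 0 and the y-coefficient -3 - 3/x - 12/x^2 has a pole at x = 0.
It is a regular singular point because x P_1(x) = p(x) = 2 - 2x and x^2 P_2(x) = q(x) = -3x^2 - 3x - 12 are polynomials, hence analytic at x = 0.
p(0) = 2,  q(0) = -12.
Indicial equation: r(r-1) + p(0) r + q(0) = 0, i.e. r^2 + (p(0) - 1) r + q(0) = 0, i.e. r^2 + 1 r - 12 = 0.
Discriminant: (1)^2 - 4(-12) = 49, so r = (-1 ± 7)/2.
Solving: r_1 = 3, r_2 = -4.

indicial: r^2 + 1 r - 12 = 0; roots r_1 = 3, r_2 = -4


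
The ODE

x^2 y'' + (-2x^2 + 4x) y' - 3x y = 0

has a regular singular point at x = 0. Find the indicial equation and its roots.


Divide by x^2 to reach normal form y'' + P_1(x) y' + P_2(x) y = 0 with P_1(x) = -2 + 4/x and P_2(x) = -3/x.
x = 0 is a singular point because the y'-coefficient -2 + 4/x has a pole at x = 0 and the y-coefficient -3/x has a pole at x = 0.
It is a regular singular point because x P_1(x) = p(x) = 4 - 2x and x^2 P_2(x) = q(x) = -3x are polynomials, hence analytic at x = 0.
p(0) = 4,  q(0) = 0.
Indicial equation: r(r-1) + p(0) r + q(0) = 0, i.e. r^2 + (p(0) - 1) r + q(0) = 0, i.e. r^2 + 3 r = 0.
Discriminant: (3)^2 - 4(0) = 9, so r = (-3 ± 3)/2.
Solving: r_1 = 0, r_2 = -3.

indicial: r^2 + 3 r = 0; roots r_1 = 0, r_2 = -3


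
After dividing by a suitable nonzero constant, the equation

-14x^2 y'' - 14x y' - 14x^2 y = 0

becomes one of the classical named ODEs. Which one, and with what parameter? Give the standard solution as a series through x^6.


All three coefficients share the factor -14; dividing through by -14 gives  x^2 y'' + x y' + x^2 y = 0.
This matches the Bessel equation x^2 y'' + x y' + (x^2 - nu^2) y = 0 with nu^2 = 0, so nu = 0; the solution bounded at x = 0 is J_0(x).
Frobenius at x = 0: indicial roots ±nu; for r = nu the recurrence k(k + 2nu) c_k = -c_{k-2} gives the standard series J_nu(x) = sum_{k>=0} (-1)^k / (k! (k+nu)!) (x/2)^(2k+nu). Evaluate the first 4 terms:
  k = 0: (-1)^0 / (0! * 0! * 2^0) x^0 = 1/(1*1*1) x^0 = (1) x^0
  k = 1: (-1)^1 / (1! * 1! * 2^2) x^2 = -1/(1*1*4) x^2 = (-1/4) x^2
  k = 2: (-1)^2 / (2! * 2! * 2^4) x^4 = 1/(2*2*16) x^4 = (1/64) x^4
  k = 3: (-1)^3 / (3! * 3! * 2^6) x^6 = -1/(6*6*64) x^6 = (-1/2304) x^6
Hence J_0(x) = -x^6/2304 + x^4/64 - x^2/4 + 1 + ....

J_0(x); series = -x^6/2304 + x^4/64 - x^2/4 + 1


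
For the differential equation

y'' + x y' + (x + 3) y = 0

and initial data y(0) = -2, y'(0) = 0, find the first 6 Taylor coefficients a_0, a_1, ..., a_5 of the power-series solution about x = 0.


Ansatz: y(x) = sum_{n>=0} a_n x^n, so y'(x) = sum_{n>=1} n a_n x^(n-1) and y''(x) = sum_{n>=2} n(n-1) a_n x^(n-2).
Substitute into P(x) y'' + Q(x) y' + R(x) y = 0 with P(x) = 1, Q(x) = x, R(x) = x + 3, and match powers of x.
Initial conditions: a_0 = -2, a_1 = 0.
Setting the coefficient of each power of x to zero and solving order by order (substituting the coefficients already found):
  x^0: 2 a_2 + 3 a_0 = 0  ->  2 a_2 = -3 a_0 = 6  ->  a_2 = 3
  x^1: 6 a_3 + 4 a_1 + a_0 = 0  ->  6 a_3 = -4 a_1 - a_0 = 2  ->  a_3 = 1/3
  x^2: 12 a_4 + 5 a_2 + a_1 = 0  ->  12 a_4 = -5 a_2 - a_1 = -15  ->  a_4 = -5/4
  x^3: 20 a_5 + 6 a_3 + a_2 = 0  ->  20 a_5 = -6 a_3 - a_2 = -5  ->  a_5 = -1/4
Truncated series: y(x) = -2 + 3 x^2 + (1/3) x^3 - (5/4) x^4 - (1/4) x^5 + O(x^6).

a_0 = -2; a_1 = 0; a_2 = 3; a_3 = 1/3; a_4 = -5/4; a_5 = -1/4


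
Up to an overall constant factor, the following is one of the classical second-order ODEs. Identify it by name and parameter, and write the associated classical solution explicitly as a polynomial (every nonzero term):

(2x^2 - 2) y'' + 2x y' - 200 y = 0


All three coefficients share the factor -2; dividing through by -2 gives  (1 - x^2) y'' - x y' + 100 y = 0.
This matches the Chebyshev equation (1 - x^2) y'' - x y' + n^2 y = 0 (note the -x y' term, not -2x y') with n^2 = 100, so n = 10; the polynomial solution is T_10(x).
With y = sum_k a_k x^k, matching x^k gives (k+2)(k+1) a_{k+2} = (k^2 - n^2) a_k = (k - 10)(k + 10) a_k. The right side vanishes at k = 10, so the series with the parity of 10 terminates at degree 10.
Standard normalization: leading coefficient of T_n is 2^(n-1), so a_10 = 2^9 = 512. Work downward with a_k = (k+1)(k+2) a_{k+2} / ((k - 10)(k + 10)):
  a_8 = (9)(10)(512) / ((8 - 10)(8 + 10)) = 46080/(-36) = -1280
  a_6 = (7)(8)(-1280) / ((6 - 10)(6 + 10)) = -71680/(-64) = 1120
  a_4 = (5)(6)(1120) / ((4 - 10)(4 + 10)) = 33600/(-84) = -400
  a_2 = (3)(4)(-400) / ((2 - 10)(2 + 10)) = -4800/(-96) = 50
  a_0 = (1)(2)(50) / ((0 - 10)(0 + 10)) = 100/(-100) = -1
Hence T_10(x) = 512 x^10 - 1280 x^8 + 1120 x^6 - 400 x^4 + 50 x^2 - 1.

T_10(x); series = 512 x^10 - 1280 x^8 + 1120 x^6 - 400 x^4 + 50 x^2 - 1


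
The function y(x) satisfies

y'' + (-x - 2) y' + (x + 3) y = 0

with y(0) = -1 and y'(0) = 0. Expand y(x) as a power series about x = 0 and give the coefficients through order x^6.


Ansatz: y(x) = sum_{n>=0} a_n x^n, so y'(x) = sum_{n>=1} n a_n x^(n-1) and y''(x) = sum_{n>=2} n(n-1) a_n x^(n-2).
Substitute into P(x) y'' + Q(x) y' + R(x) y = 0 with P(x) = 1, Q(x) = -x - 2, R(x) = x + 3, and match powers of x.
Initial conditions: a_0 = -1, a_1 = 0.
Setting the coefficient of each power of x to zero and solving order by order (substituting the coefficients already found):
  x^0: 2 a_2 - 2 a_1 + 3 a_0 = 0  ->  2 a_2 = 2 a_1 - 3 a_0 = 3  ->  a_2 = 3/2
  x^1: 6 a_3 - 4 a_2 + 2 a_1 + a_0 = 0  ->  6 a_3 = 4 a_2 - 2 a_1 - a_0 = 7  ->  a_3 = 7/6
  x^2: 12 a_4 - 6 a_3 + a_2 + a_1 = 0  ->  12 a_4 = 6 a_3 - a_2 - a_1 = 11/2  ->  a_4 = 11/24
  x^3: 20 a_5 - 8 a_4 + a_2 = 0  ->  20 a_5 = 8 a_4 - a_2 = 13/6  ->  a_5 = 13/120
  x^4: 30 a_6 - 10 a_5 - a_4 + a_3 = 0  ->  30 a_6 = 10 a_5 + a_4 - a_3 = 3/8  ->  a_6 = 1/80
Truncated series: y(x) = -1 + (3/2) x^2 + (7/6) x^3 + (11/24) x^4 + (13/120) x^5 + (1/80) x^6 + O(x^7).

a_0 = -1; a_1 = 0; a_2 = 3/2; a_3 = 7/6; a_4 = 11/24; a_5 = 13/120; a_6 = 1/80


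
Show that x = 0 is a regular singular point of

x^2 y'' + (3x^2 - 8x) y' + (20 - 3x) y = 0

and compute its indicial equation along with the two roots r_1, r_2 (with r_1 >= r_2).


Divide by x^2 to reach normal form y'' + P_1(x) y' + P_2(x) y = 0 with P_1(x) = 3 - 8/x and P_2(x) = -3/x + 20/x^2.
x = 0 is a singular point because the y'-coefficient 3 - 8/x has a pole at x = 0 and the y-coefficient -3/x + 20/x^2 has a pole at x = 0.
It is a regular singular point because x P_1(x) = p(x) = 3x - 8 and x^2 P_2(x) = q(x) = 20 - 3x are polynomials, hence analytic at x = 0.
p(0) = -8,  q(0) = 20.
Indicial equation: r(r-1) + p(0) r + q(0) = 0, i.e. r^2 + (p(0) - 1) r + q(0) = 0, i.e. r^2 - 9 r + 20 = 0.
Discriminant: (-9)^2 - 4(20) = 1, so r = (9 ± 1)/2.
Solving: r_1 = 5, r_2 = 4.

indicial: r^2 - 9 r + 20 = 0; roots r_1 = 5, r_2 = 4


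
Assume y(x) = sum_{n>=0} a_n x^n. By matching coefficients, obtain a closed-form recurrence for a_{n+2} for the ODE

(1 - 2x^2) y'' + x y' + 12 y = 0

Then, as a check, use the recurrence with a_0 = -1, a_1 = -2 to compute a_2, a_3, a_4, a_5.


Substitute y = sum_n a_n x^n.
(1 - 2 x^2) y'' contributes (n+2)(n+1) a_{n+2} - 2 n(n-1) a_n at x^n.
x y'(x) contributes n a_n at x^n.
12 y(x) contributes 12 a_n at x^n.
Matching x^n: (n+2)(n+1) a_{n+2} + (-2 n(n-1) + n + 12) a_n = 0.
Thus a_{n+2} = (2 n(n-1) - n - 12) / ((n+1)(n+2)) * a_n.

Check with a_0 = -1, a_1 = -2 (apply the recurrence for n = 0, 1, 2, 3): a_0 = -1, a_1 = -2, a_2 = 6, a_3 = 13/3, a_4 = -5, a_5 = -13/20.

a_(n+2) = (2 n(n-1) - n - 12) / ((n+1)(n+2)) * a_n; check: a_0 = -1, a_1 = -2, a_2 = 6, a_3 = 13/3, a_4 = -5, a_5 = -13/20


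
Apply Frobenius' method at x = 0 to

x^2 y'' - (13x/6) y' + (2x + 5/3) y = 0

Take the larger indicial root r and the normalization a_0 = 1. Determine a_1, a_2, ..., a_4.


Write in Frobenius form y'' + (p(x)/x) y' + (q(x)/x^2) y = 0:
  p(x) = -13/6,  q(x) = 2x + 5/3.
Indicial equation: r(r-1) + (-13/6) r + (5/3) = 0 -> roots r_1 = 5/2, r_2 = 2/3.
Take r = r_1 = 5/2. Let y(x) = x^r sum_{n>=0} a_n x^n with a_0 = 1.
Substitute y = x^r sum a_n x^n and match x^{r+n}. The recurrence is
  D(n) a_n + 2 a_{n-1} = 0,  where D(n) = (r+n)(r+n-1) + (-13/6)(r+n) + (5/3).
  a_n = -2 / D(n) * a_{n-1}.
Since the indicial polynomial factors as (r - r_1)(r - r_2), D(n) = (r_1 + n - r_1)(r_1 + n - r_2) = n(n + 11/6).
Evaluating step by step (a_0 = 1):
  n = 1: D(1) = 1(1 + 11/6) = 17/6; numerator = -2(1) = -2; a_1 = (-2)/(17/6) = -12/17
  n = 2: D(2) = 2(2 + 11/6) = 23/3; numerator = -2(-12/17) = 24/17; a_2 = (24/17)/(23/3) = 72/391
  n = 3: D(3) = 3(3 + 11/6) = 29/2; numerator = -2(72/391) = -144/391; a_3 = (-144/391)/(29/2) = -288/11339
  n = 4: D(4) = 4(4 + 11/6) = 70/3; numerator = -2(-288/11339) = 576/11339; a_4 = (576/11339)/(70/3) = 864/396865

r = 5/2; a_0 = 1; a_1 = -12/17; a_2 = 72/391; a_3 = -288/11339; a_4 = 864/396865


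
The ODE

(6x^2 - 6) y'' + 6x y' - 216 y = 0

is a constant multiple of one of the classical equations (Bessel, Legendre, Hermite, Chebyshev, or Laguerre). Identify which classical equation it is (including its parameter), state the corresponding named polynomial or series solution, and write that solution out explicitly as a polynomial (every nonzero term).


All three coefficients share the factor -6; dividing through by -6 gives  (1 - x^2) y'' - x y' + 36 y = 0.
This matches the Chebyshev equation (1 - x^2) y'' - x y' + n^2 y = 0 (note the -x y' term, not -2x y') with n^2 = 36, so n = 6; the polynomial solution is T_6(x).
With y = sum_k a_k x^k, matching x^k gives (k+2)(k+1) a_{k+2} = (k^2 - n^2) a_k = (k - 6)(k + 6) a_k. The right side vanishes at k = 6, so the series with the parity of 6 terminates at degree 6.
Standard normalization: leading coefficient of T_n is 2^(n-1), so a_6 = 2^5 = 32. Work downward with a_k = (k+1)(k+2) a_{k+2} / ((k - 6)(k + 6)):
  a_4 = (5)(6)(32) / ((4 - 6)(4 + 6)) = 960/(-20) = -48
  a_2 = (3)(4)(-48) / ((2 - 6)(2 + 6)) = -576/(-32) = 18
  a_0 = (1)(2)(18) / ((0 - 6)(0 + 6)) = 36/(-36) = -1
Hence T_6(x) = 32 x^6 - 48 x^4 + 18 x^2 - 1.

T_6(x); series = 32 x^6 - 48 x^4 + 18 x^2 - 1


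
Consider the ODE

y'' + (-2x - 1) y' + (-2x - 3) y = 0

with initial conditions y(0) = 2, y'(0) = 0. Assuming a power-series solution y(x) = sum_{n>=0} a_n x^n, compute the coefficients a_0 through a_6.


Ansatz: y(x) = sum_{n>=0} a_n x^n, so y'(x) = sum_{n>=1} n a_n x^(n-1) and y''(x) = sum_{n>=2} n(n-1) a_n x^(n-2).
Substitute into P(x) y'' + Q(x) y' + R(x) y = 0 with P(x) = 1, Q(x) = -2x - 1, R(x) = -2x - 3, and match powers of x.
Initial conditions: a_0 = 2, a_1 = 0.
Setting the coefficient of each power of x to zero and solving order by order (substituting the coefficients already found):
  x^0: 2 a_2 - a_1 - 3 a_0 = 0  ->  2 a_2 = a_1 + 3 a_0 = 6  ->  a_2 = 3
  x^1: 6 a_3 - 2 a_2 - 5 a_1 - 2 a_0 = 0  ->  6 a_3 = 2 a_2 + 5 a_1 + 2 a_0 = 10  ->  a_3 = 5/3
  x^2: 12 a_4 - 3 a_3 - 7 a_2 - 2 a_1 = 0  ->  12 a_4 = 3 a_3 + 7 a_2 + 2 a_1 = 26  ->  a_4 = 13/6
  x^3: 20 a_5 - 4 a_4 - 9 a_3 - 2 a_2 = 0  ->  20 a_5 = 4 a_4 + 9 a_3 + 2 a_2 = 89/3  ->  a_5 = 89/60
  x^4: 30 a_6 - 5 a_5 - 11 a_4 - 2 a_3 = 0  ->  30 a_6 = 5 a_5 + 11 a_4 + 2 a_3 = 415/12  ->  a_6 = 83/72
Truncated series: y(x) = 2 + 3 x^2 + (5/3) x^3 + (13/6) x^4 + (89/60) x^5 + (83/72) x^6 + O(x^7).

a_0 = 2; a_1 = 0; a_2 = 3; a_3 = 5/3; a_4 = 13/6; a_5 = 89/60; a_6 = 83/72


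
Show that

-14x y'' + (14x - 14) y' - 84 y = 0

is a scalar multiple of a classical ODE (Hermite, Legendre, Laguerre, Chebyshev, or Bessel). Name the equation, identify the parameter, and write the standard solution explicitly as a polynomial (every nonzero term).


All three coefficients share the factor -14; dividing through by -14 gives  x y'' + (1 - x) y' + 6 y = 0.
This matches the Laguerre equation x y'' + (1 - x) y' + n y = 0 with n = 6; the polynomial solution is L_6(x).
With y = sum_k a_k x^k, matching x^k gives (k+1)k a_{k+1} + (k+1) a_{k+1} - k a_k + n a_k = 0, i.e. (k+1)^2 a_{k+1} = (k - n) a_k = (k - 6) a_k. The right side vanishes at k = 6, so the series terminates at degree 6.
Standard normalization L_n(0) = 1 gives a_0 = 1. Work upward with a_{k+1} = (k - 6) a_k / (k+1)^2:
  a_1 = (0 - 6)(1) / 1^2 = -6/1 = -6
  a_2 = (1 - 6)(-6) / 2^2 = 30/4 = 15/2
  a_3 = (2 - 6)(15/2) / 3^2 = -30/9 = -10/3
  a_4 = (3 - 6)(-10/3) / 4^2 = 10/16 = 5/8
  a_5 = (4 - 6)(5/8) / 5^2 = (-5/4)/25 = -1/20
  a_6 = (5 - 6)(-1/20) / 6^2 = (1/20)/36 = 1/720
Hence L_6(x) = x^6/720 - x^5/20 + 5 x^4/8 - 10 x^3/3 + 15 x^2/2 - 6 x + 1.

L_6(x); series = x^6/720 - x^5/20 + 5 x^4/8 - 10 x^3/3 + 15 x^2/2 - 6 x + 1


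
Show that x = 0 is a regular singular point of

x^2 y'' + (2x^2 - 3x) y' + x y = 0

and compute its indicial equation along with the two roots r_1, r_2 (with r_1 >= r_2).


Divide by x^2 to reach normal form y'' + P_1(x) y' + P_2(x) y = 0 with P_1(x) = 2 - 3/x and P_2(x) = 1/x.
x = 0 is a singular point because the y'-coefficient 2 - 3/x has a pole at x = 0 and the y-coefficient 1/x has a pole at x = 0.
It is a regular singular point because x P_1(x) = p(x) = 2x - 3 and x^2 P_2(x) = q(x) = x are polynomials, hence analytic at x = 0.
p(0) = -3,  q(0) = 0.
Indicial equation: r(r-1) + p(0) r + q(0) = 0, i.e. r^2 + (p(0) - 1) r + q(0) = 0, i.e. r^2 - 4 r = 0.
Discriminant: (-4)^2 - 4(0) = 16, so r = (4 ± 4)/2.
Solving: r_1 = 4, r_2 = 0.

indicial: r^2 - 4 r = 0; roots r_1 = 4, r_2 = 0


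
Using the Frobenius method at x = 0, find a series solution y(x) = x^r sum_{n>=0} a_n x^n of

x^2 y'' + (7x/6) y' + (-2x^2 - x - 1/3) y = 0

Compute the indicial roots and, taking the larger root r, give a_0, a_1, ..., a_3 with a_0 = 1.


Write in Frobenius form y'' + (p(x)/x) y' + (q(x)/x^2) y = 0:
  p(x) = 7/6,  q(x) = -2x^2 - x - 1/3.
Indicial equation: r(r-1) + (7/6) r + (-1/3) = 0 -> roots r_1 = 1/2, r_2 = -2/3.
Take r = r_1 = 1/2. Let y(x) = x^r sum_{n>=0} a_n x^n with a_0 = 1.
Substitute y = x^r sum a_n x^n and match x^{r+n}. The recurrence is
  D(n) a_n - 1 a_{n-1} - 2 a_{n-2} = 0,  where D(n) = (r+n)(r+n-1) + (7/6)(r+n) + (-1/3).
  a_n = [1 a_{n-1} + 2 a_{n-2}] / D(n).
Since the indicial polynomial factors as (r - r_1)(r - r_2), D(n) = (r_1 + n - r_1)(r_1 + n - r_2) = n(n + 7/6).
Evaluating step by step (a_0 = 1):
  n = 1: D(1) = 1(1 + 7/6) = 13/6; numerator = 1(1) = 1; a_1 = (1)/(13/6) = 6/13
  n = 2: D(2) = 2(2 + 7/6) = 19/3; numerator = 1(6/13) + 2(1) = 32/13; a_2 = (32/13)/(19/3) = 96/247
  n = 3: D(3) = 3(3 + 7/6) = 25/2; numerator = 1(96/247) + 2(6/13) = 324/247; a_3 = (324/247)/(25/2) = 648/6175

r = 1/2; a_0 = 1; a_1 = 6/13; a_2 = 96/247; a_3 = 648/6175


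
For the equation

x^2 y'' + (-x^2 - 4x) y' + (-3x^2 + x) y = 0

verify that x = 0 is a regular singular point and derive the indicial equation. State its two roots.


Divide by x^2 to reach normal form y'' + P_1(x) y' + P_2(x) y = 0 with P_1(x) = -1 - 4/x and P_2(x) = -3 + 1/x.
x = 0 is a singular point because the y'-coefficient -1 - 4/x has a pole at x = 0 and the y-coefficient -3 + 1/x has a pole at x = 0.
It is a regular singular point because x P_1(x) = p(x) = -x - 4 and x^2 P_2(x) = q(x) = -3x^2 + x are polynomials, hence analytic at x = 0.
p(0) = -4,  q(0) = 0.
Indicial equation: r(r-1) + p(0) r + q(0) = 0, i.e. r^2 + (p(0) - 1) r + q(0) = 0, i.e. r^2 - 5 r = 0.
Discriminant: (-5)^2 - 4(0) = 25, so r = (5 ± 5)/2.
Solving: r_1 = 5, r_2 = 0.

indicial: r^2 - 5 r = 0; roots r_1 = 5, r_2 = 0


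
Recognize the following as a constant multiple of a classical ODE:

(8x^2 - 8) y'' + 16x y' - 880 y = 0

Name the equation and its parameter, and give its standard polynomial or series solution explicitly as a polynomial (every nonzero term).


All three coefficients share the factor -8; dividing through by -8 gives  (1 - x^2) y'' - 2x y' + 110 y = 0.
This matches the Legendre equation (1 - x^2) y'' - 2x y' + n(n+1) y = 0 (note the -2x y' term) with n(n+1) = 110, so n = 10; the polynomial solution is P_10(x).
With y = sum_k a_k x^k, matching x^k gives (k+2)(k+1) a_{k+2} = [k(k+1) - n(n+1)] a_k = (k - 10)(k + 11) a_k. The right side vanishes at k = 10, so the series with the parity of 10 terminates at degree 10.
Standard normalization (P_n(1) = 1): leading coefficient (2n)!/(2^n (n!)^2) = 2432902008176640000/(1024*13168189440000) = 46189/256, so a_10 = 46189/256. Work downward with a_k = (k+1)(k+2) a_{k+2} / ((k - 10)(k + 11)):
  a_8 = (9)(10)(46189/256) / ((8 - 10)(8 + 11)) = (2078505/128)/(-38) = -109395/256
  a_6 = (7)(8)(-109395/256) / ((6 - 10)(6 + 11)) = (-765765/32)/(-68) = 45045/128
  a_4 = (5)(6)(45045/128) / ((4 - 10)(4 + 11)) = (675675/64)/(-90) = -15015/128
  a_2 = (3)(4)(-15015/128) / ((2 - 10)(2 + 11)) = (-45045/32)/(-104) = 3465/256
  a_0 = (1)(2)(3465/256) / ((0 - 10)(0 + 11)) = (3465/128)/(-110) = -63/256
Hence P_10(x) = 46189 x^10/256 - 109395 x^8/256 + 45045 x^6/128 - 15015 x^4/128 + 3465 x^2/256 - 63/256.

P_10(x); series = 46189 x^10/256 - 109395 x^8/256 + 45045 x^6/128 - 15015 x^4/128 + 3465 x^2/256 - 63/256


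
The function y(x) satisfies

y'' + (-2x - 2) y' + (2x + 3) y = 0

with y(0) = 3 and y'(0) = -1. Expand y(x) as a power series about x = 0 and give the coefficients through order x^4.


Ansatz: y(x) = sum_{n>=0} a_n x^n, so y'(x) = sum_{n>=1} n a_n x^(n-1) and y''(x) = sum_{n>=2} n(n-1) a_n x^(n-2).
Substitute into P(x) y'' + Q(x) y' + R(x) y = 0 with P(x) = 1, Q(x) = -2x - 2, R(x) = 2x + 3, and match powers of x.
Initial conditions: a_0 = 3, a_1 = -1.
Setting the coefficient of each power of x to zero and solving order by order (substituting the coefficients already found):
  x^0: 2 a_2 - 2 a_1 + 3 a_0 = 0  ->  2 a_2 = 2 a_1 - 3 a_0 = -11  ->  a_2 = -11/2
  x^1: 6 a_3 - 4 a_2 + a_1 + 2 a_0 = 0  ->  6 a_3 = 4 a_2 - a_1 - 2 a_0 = -27  ->  a_3 = -9/2
  x^2: 12 a_4 - 6 a_3 - a_2 + 2 a_1 = 0  ->  12 a_4 = 6 a_3 + a_2 - 2 a_1 = -61/2  ->  a_4 = -61/24
Truncated series: y(x) = 3 - x - (11/2) x^2 - (9/2) x^3 - (61/24) x^4 + O(x^5).

a_0 = 3; a_1 = -1; a_2 = -11/2; a_3 = -9/2; a_4 = -61/24


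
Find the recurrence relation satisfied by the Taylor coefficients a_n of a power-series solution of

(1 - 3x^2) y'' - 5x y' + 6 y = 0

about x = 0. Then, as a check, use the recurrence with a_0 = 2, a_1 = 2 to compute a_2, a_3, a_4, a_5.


Substitute y = sum_n a_n x^n.
(1 - 3 x^2) y'' contributes (n+2)(n+1) a_{n+2} - 3 n(n-1) a_n at x^n.
-5 x y'(x) contributes -5 n a_n at x^n.
6 y(x) contributes 6 a_n at x^n.
Matching x^n: (n+2)(n+1) a_{n+2} + (-3 n(n-1) - 5 n + 6) a_n = 0.
Thus a_{n+2} = (3 n(n-1) + 5 n - 6) / ((n+1)(n+2)) * a_n.

Check with a_0 = 2, a_1 = 2 (apply the recurrence for n = 0, 1, 2, 3): a_0 = 2, a_1 = 2, a_2 = -6, a_3 = -1/3, a_4 = -5, a_5 = -9/20.

a_(n+2) = (3 n(n-1) + 5 n - 6) / ((n+1)(n+2)) * a_n; check: a_0 = 2, a_1 = 2, a_2 = -6, a_3 = -1/3, a_4 = -5, a_5 = -9/20
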